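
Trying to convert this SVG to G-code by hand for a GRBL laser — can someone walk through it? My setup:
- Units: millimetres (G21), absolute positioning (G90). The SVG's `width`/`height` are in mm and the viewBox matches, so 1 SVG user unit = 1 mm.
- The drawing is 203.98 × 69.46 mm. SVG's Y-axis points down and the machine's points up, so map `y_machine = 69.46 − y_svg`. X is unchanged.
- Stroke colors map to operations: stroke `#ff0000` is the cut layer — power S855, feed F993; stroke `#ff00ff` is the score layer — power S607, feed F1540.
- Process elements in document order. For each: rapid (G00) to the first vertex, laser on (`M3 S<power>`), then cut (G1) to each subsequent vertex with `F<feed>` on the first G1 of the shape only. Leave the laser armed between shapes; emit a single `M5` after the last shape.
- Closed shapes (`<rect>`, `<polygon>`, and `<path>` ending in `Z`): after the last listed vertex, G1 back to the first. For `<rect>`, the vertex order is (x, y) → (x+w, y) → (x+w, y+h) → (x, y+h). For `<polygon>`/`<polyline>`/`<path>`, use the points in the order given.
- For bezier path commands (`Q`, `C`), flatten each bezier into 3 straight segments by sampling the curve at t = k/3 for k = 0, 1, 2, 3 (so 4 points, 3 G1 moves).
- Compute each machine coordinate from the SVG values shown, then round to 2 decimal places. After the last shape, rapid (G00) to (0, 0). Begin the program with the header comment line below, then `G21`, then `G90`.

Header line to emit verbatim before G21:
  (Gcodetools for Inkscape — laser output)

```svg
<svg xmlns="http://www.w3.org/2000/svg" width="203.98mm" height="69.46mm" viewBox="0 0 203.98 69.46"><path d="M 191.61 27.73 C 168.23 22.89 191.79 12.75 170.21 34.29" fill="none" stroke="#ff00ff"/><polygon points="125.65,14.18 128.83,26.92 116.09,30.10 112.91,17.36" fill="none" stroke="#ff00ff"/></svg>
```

(Gcodetools for Inkscape — laser output)
G21
G90
G00 X191.61 Y41.73
M3 S607
G1 X180.47 Y46.97 F1540
G1 X180.15 Y47.52
G1 X170.21 Y35.17
G00 X125.65 Y55.28
M3 S607
G1 X128.83 Y42.54 F1540
G1 X116.09 Y39.36
G1 X112.91 Y52.10
G1 X125.65 Y55.28
M5
G00 X0.00 Y0.00

Since the viewBox matches the mm dimensions, user units are millimetres directly. The only transform is the Y-flip y_m = 69.46 − y_svg.

Shape 1 is a cubic bezier drawn with `<path>`. Its stroke #ff00ff means score at S607, F1540. After flipping Y the toolpath is (191.61,41.73) → (180.47,46.97) → (180.15,47.52) → (170.21,35.17).

Shape 2 is a regular polygon drawn with `<polygon>`. Its stroke #ff00ff means score at S607, F1540. After flipping Y the toolpath is (125.65,55.28) → (128.83,42.54) → (116.09,39.36) → (112.91,52.10) → (125.65,55.28), returning to the start.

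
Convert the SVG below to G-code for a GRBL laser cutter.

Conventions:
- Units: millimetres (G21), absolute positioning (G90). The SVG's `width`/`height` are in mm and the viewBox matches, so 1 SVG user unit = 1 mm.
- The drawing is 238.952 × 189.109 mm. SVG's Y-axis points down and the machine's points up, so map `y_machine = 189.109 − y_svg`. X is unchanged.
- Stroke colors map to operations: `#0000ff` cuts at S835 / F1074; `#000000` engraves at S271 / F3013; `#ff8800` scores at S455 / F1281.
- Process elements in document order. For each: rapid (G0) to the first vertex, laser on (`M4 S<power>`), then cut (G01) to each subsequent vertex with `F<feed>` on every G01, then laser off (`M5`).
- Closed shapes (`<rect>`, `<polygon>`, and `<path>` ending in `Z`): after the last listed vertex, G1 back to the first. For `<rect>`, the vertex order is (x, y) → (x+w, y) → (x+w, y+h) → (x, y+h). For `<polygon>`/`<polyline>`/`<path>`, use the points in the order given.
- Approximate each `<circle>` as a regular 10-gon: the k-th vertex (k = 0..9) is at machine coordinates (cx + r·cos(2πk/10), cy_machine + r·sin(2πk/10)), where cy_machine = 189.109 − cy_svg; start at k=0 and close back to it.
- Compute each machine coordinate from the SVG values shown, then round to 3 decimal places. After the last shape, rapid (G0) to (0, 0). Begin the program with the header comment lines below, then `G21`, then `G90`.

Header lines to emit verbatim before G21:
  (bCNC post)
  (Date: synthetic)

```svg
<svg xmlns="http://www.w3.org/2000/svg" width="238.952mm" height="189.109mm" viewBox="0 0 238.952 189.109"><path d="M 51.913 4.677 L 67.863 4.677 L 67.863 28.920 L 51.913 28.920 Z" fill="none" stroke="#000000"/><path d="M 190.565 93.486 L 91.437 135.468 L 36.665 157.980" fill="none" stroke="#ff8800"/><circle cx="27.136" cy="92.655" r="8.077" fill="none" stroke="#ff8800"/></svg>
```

(bCNC post)
(Date: synthetic)
G21
G90
G0 X51.913 Y184.432
M4 S271
G01 X67.863 Y184.432 F3013
G01 X67.863 Y160.189 F3013
G01 X51.913 Y160.189 F3013
G01 X51.913 Y184.432 F3013
M5
G0 X190.565 Y95.623
M4 S455
G01 X91.437 Y53.641 F1281
G01 X36.665 Y31.129 F1281
M5
G0 X35.213 Y96.454
M4 S455
G01 X33.670 Y101.202 F1281
G01 X29.632 Y104.136 F1281
G01 X24.640 Y104.136 F1281
G01 X20.602 Y101.202 F1281
G01 X19.059 Y96.454 F1281
G01 X20.602 Y91.706 F1281
G01 X24.640 Y88.772 F1281
G01 X29.632 Y88.772 F1281
G01 X33.670 Y91.706 F1281
G01 X35.213 Y96.454 F1281
M5
G0 X0.000 Y0.000

viewBox `0 0 238.952 189.109` with mm width/height → 1 unit = 1 mm. Flip: y_m = 189.109 − y_svg.

**Shape 1** — `<path>` rectangle, stroke `#000000` → engrave (S271, F3013). Machine vertices: (51.913,184.432) → (67.863,184.432) → (67.863,160.189) → (51.913,160.189) → (51.913,184.432). Closed: final G1 returns to the first vertex.

**Shape 2** — `<path>` open polyline, stroke `#ff8800` → score (S455, F1281). Machine vertices: (190.565,95.623) → (91.437,53.641) → (36.665,31.129). Open path.

**Shape 3** — `<circle>` circle, stroke `#ff8800` → score (S455, F1281). Machine vertices: (35.213,96.454) → (33.670,101.202) → (29.632,104.136) → (24.640,104.136) → (20.602,101.202) → (19.059,96.454) → (20.602,91.706) → (24.640,88.772) → (29.632,88.772) → (33.670,91.706) → (35.213,96.454). Closed: final G1 returns to the first vertex.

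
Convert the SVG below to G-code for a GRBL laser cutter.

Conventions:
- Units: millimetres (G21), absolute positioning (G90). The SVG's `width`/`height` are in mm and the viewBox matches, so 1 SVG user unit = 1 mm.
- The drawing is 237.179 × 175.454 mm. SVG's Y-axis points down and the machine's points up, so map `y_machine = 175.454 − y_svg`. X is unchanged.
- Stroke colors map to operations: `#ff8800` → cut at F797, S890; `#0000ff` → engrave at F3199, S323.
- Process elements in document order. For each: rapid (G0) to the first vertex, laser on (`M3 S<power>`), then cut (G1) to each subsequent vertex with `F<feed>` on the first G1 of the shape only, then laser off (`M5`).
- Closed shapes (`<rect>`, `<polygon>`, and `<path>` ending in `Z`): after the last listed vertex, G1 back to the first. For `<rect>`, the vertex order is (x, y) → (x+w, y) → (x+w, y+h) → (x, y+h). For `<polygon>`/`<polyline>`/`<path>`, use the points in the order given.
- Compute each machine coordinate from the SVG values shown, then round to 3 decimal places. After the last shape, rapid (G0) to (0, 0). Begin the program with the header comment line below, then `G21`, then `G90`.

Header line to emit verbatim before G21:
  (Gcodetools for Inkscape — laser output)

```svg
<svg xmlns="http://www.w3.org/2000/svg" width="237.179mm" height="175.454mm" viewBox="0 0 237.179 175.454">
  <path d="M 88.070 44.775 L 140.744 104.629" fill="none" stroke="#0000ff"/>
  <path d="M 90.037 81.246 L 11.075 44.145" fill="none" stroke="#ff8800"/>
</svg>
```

(Gcodetools for Inkscape — laser output)
G21
G90
G0 X88.070 Y130.679
M3 S323
G1 X140.744 Y70.825 F3199
M5
G0 X90.037 Y94.208
M3 S890
G1 X11.075 Y131.309 F797
M5
G0 X0.000 Y0.000

viewBox `0 0 237.179 175.454` with mm width/height → 1 unit = 1 mm. Flip: y_m = 175.454 − y_svg.

**Shape 1** — `<path>` line segment, stroke `#0000ff` → engrave (S323, F3199). Machine vertices: (88.070,130.679) → (140.744,70.825). Open path.

**Shape 2** — `<path>` line segment, stroke `#ff8800` → cut (S890, F797). Machine vertices: (90.037,94.208) → (11.075,131.309). Open path.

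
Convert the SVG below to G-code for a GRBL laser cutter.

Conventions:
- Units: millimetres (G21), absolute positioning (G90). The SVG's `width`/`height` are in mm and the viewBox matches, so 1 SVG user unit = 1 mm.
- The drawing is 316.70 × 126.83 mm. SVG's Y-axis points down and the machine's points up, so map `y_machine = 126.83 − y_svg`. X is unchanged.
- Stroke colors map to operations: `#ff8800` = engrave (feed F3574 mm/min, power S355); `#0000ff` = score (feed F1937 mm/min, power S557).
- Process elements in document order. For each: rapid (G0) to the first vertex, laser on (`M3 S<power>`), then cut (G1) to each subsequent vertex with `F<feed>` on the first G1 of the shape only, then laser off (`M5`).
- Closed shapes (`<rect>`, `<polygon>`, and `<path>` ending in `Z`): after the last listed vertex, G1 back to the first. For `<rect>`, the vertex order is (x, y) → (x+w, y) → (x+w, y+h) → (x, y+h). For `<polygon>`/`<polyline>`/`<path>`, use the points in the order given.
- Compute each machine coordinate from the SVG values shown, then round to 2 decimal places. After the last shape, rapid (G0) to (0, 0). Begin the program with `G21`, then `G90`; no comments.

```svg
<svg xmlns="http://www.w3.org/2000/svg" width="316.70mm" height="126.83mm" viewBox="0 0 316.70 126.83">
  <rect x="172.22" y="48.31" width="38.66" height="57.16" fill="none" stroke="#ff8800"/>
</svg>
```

G21
G90
G0 X172.22 Y78.52
M3 S355
G1 X210.88 Y78.52 F3574
G1 X210.88 Y21.36
G1 X172.22 Y21.36
G1 X172.22 Y78.52
M5
G0 X0.00 Y0.00

Since the viewBox matches the mm dimensions, user units are millimetres directly. The only transform is the Y-flip y_m = 126.83 − y_svg.

Shape 1 is a rectangle drawn with `<rect>`. Its stroke #ff8800 means engrave at S355, F3574. After flipping Y the toolpath is (172.22,78.52) → (210.88,78.52) → (210.88,21.36) → (172.22,21.36) → (172.22,78.52), returning to the start.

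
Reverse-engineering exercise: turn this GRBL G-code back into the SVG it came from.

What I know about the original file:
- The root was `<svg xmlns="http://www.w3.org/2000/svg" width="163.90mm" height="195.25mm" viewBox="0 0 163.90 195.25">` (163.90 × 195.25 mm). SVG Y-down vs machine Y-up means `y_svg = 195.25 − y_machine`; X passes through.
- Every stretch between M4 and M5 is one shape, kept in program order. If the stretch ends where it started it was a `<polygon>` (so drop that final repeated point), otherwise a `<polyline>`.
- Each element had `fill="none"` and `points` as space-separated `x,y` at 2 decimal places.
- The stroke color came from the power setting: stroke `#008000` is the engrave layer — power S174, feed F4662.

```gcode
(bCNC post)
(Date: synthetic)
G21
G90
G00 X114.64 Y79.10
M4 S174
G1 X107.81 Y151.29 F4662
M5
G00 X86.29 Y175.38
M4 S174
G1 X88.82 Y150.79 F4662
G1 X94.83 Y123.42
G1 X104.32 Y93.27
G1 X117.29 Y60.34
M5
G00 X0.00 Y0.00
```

<svg xmlns="http://www.w3.org/2000/svg" width="163.90mm" height="195.25mm" viewBox="0 0 163.90 195.25">
  <polyline points="114.64,116.15 107.81,43.96" fill="none" stroke="#008000"/>
  <polyline points="86.29,19.87 88.82,44.46 94.83,71.83 104.32,101.98 117.29,134.91" fill="none" stroke="#008000"/>
</svg>

Each laser-on run becomes one SVG element. Flip Y back into SVG space with y_svg = 195.25 − y_machine. Every run uses S174, so all elements get stroke `#008000` (engrave).

Run 1: The run is open, so emit a `<polyline>` with points (Y-flipped): 114.64,116.15 107.81,43.96.

Run 2: The run is open, so emit a `<polyline>` with points (Y-flipped): 86.29,19.87 88.82,44.46 94.83,71.83 104.32,101.98 117.29,134.91.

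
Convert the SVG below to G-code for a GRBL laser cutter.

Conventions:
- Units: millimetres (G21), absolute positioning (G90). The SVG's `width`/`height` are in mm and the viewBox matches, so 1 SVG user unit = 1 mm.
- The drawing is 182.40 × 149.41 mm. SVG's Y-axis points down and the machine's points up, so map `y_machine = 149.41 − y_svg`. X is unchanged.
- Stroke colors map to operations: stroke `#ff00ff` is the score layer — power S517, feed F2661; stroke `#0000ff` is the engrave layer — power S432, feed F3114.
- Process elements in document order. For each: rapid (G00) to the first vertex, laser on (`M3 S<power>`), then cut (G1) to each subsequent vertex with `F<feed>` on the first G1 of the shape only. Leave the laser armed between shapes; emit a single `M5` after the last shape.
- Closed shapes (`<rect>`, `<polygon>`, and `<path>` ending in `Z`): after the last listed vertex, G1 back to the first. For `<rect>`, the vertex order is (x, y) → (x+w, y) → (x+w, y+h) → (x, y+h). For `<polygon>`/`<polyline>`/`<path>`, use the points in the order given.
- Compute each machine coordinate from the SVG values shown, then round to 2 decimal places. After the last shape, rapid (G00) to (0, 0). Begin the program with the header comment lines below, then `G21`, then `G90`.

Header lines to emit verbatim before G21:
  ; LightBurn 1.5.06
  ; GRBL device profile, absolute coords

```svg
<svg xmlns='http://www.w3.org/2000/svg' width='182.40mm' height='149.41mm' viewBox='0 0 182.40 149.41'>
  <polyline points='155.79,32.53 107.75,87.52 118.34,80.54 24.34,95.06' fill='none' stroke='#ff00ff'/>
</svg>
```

; LightBurn 1.5.06
; GRBL device profile, absolute coords
G21
G90
G00 X155.79 Y116.88
M3 S517
G1 X107.75 Y61.89 F2661
G1 X118.34 Y68.87
G1 X24.34 Y54.35
M5
G00 X0.00 Y0.00

1 u = 1 mm; y_m = 149.41 − y.

[1] `<polyline>` open polyline, #ff00ff→score S517 F2661: (155.79,116.88) → (107.75,61.89) → (118.34,68.87) → (24.34,54.35)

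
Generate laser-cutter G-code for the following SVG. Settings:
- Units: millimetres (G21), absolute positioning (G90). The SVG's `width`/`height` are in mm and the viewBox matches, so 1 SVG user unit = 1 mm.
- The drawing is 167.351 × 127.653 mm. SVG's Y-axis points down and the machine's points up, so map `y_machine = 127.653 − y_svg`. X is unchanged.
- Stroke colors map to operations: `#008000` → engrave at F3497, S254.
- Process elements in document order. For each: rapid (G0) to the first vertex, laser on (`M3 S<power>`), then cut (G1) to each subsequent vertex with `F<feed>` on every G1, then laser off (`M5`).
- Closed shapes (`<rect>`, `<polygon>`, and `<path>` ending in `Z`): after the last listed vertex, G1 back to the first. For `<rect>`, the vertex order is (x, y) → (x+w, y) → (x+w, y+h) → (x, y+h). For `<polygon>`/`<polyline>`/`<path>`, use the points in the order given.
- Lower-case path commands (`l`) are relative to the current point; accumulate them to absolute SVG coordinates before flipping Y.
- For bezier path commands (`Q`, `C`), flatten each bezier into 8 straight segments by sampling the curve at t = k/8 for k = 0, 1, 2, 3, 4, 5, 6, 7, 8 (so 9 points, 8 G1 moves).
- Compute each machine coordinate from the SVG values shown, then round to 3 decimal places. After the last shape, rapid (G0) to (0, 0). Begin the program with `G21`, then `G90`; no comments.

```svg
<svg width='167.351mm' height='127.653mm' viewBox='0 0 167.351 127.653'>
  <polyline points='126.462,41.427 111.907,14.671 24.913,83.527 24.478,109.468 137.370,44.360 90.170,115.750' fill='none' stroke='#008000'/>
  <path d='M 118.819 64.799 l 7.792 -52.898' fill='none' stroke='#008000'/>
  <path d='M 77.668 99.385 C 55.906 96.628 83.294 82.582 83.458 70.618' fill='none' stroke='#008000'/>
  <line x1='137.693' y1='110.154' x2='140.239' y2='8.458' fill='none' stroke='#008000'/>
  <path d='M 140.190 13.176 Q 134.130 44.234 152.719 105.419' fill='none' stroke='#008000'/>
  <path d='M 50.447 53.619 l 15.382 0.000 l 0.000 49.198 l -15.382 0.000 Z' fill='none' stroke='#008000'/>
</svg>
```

Since the viewBox matches the mm dimensions, user units are millimetres directly. The only transform is the Y-flip y_m = 127.653 − y_svg.

Shape 1 is a open polyline drawn with `<polyline>`. Its stroke #008000 means engrave at S254, F3497. After flipping Y the toolpath is (126.462,86.226) → (111.907,112.982) → (24.913,44.126) → (24.478,18.185) → (137.370,83.293) → (90.170,11.903).

Shape 2 is a line segment drawn with `<path>`. Its stroke #008000 means engrave at S254, F3497. After flipping Y the toolpath is (118.819,62.854) → (126.611,115.752).

Shape 3 is a cubic bezier drawn with `<path>`. Its stroke #008000 means engrave at S254, F3497. After flipping Y the toolpath is (77.668,28.268) → (71.662,29.805) → (69.369,32.244) → (69.893,35.427) → (72.341,39.199) → (75.816,43.402) → (79.424,47.881) → (82.270,52.477) → (83.458,57.035).

Shape 4 is a line segment drawn with `<line>`. Its stroke #008000 means engrave at S254, F3497. After flipping Y the toolpath is (137.693,17.499) → (140.239,119.195).

Shape 5 is a quadratic bezier drawn with `<path>`. Its stroke #008000 means engrave at S254, F3497. After flipping Y the toolpath is (140.190,114.477) → (139.060,106.242) → (138.701,97.065) → (139.111,86.947) → (140.292,75.887) → (142.244,63.886) → (144.965,50.944) → (148.457,37.060) → (152.719,22.234).

Shape 6 is a rectangle drawn with `<path>`. Its stroke #008000 means engrave at S254, F3497. After flipping Y the toolpath is (50.447,74.034) → (65.829,74.034) → (65.829,24.836) → (50.447,24.836) → (50.447,74.034), returning to the start.

G21
G90
G0 X126.462 Y86.226
M3 S254
G1 X111.907 Y112.982 F3497
G1 X24.913 Y44.126 F3497
G1 X24.478 Y18.185 F3497
G1 X137.370 Y83.293 F3497
G1 X90.170 Y11.903 F3497
M5
G0 X118.819 Y62.854
M3 S254
G1 X126.611 Y115.752 F3497
M5
G0 X77.668 Y28.268
M3 S254
G1 X71.662 Y29.805 F3497
G1 X69.369 Y32.244 F3497
G1 X69.893 Y35.427 F3497
G1 X72.341 Y39.199 F3497
G1 X75.816 Y43.402 F3497
G1 X79.424 Y47.881 F3497
G1 X82.270 Y52.477 F3497
G1 X83.458 Y57.035 F3497
M5
G0 X137.693 Y17.499
M3 S254
G1 X140.239 Y119.195 F3497
M5
G0 X140.190 Y114.477
M3 S254
G1 X139.060 Y106.242 F3497
G1 X138.701 Y97.065 F3497
G1 X139.111 Y86.947 F3497
G1 X140.292 Y75.887 F3497
G1 X142.244 Y63.886 F3497
G1 X144.965 Y50.944 F3497
G1 X148.457 Y37.060 F3497
G1 X152.719 Y22.234 F3497
M5
G0 X50.447 Y74.034
M3 S254
G1 X65.829 Y74.034 F3497
G1 X65.829 Y24.836 F3497
G1 X50.447 Y24.836 F3497
G1 X50.447 Y74.034 F3497
M5
G0 X0.000 Y0.000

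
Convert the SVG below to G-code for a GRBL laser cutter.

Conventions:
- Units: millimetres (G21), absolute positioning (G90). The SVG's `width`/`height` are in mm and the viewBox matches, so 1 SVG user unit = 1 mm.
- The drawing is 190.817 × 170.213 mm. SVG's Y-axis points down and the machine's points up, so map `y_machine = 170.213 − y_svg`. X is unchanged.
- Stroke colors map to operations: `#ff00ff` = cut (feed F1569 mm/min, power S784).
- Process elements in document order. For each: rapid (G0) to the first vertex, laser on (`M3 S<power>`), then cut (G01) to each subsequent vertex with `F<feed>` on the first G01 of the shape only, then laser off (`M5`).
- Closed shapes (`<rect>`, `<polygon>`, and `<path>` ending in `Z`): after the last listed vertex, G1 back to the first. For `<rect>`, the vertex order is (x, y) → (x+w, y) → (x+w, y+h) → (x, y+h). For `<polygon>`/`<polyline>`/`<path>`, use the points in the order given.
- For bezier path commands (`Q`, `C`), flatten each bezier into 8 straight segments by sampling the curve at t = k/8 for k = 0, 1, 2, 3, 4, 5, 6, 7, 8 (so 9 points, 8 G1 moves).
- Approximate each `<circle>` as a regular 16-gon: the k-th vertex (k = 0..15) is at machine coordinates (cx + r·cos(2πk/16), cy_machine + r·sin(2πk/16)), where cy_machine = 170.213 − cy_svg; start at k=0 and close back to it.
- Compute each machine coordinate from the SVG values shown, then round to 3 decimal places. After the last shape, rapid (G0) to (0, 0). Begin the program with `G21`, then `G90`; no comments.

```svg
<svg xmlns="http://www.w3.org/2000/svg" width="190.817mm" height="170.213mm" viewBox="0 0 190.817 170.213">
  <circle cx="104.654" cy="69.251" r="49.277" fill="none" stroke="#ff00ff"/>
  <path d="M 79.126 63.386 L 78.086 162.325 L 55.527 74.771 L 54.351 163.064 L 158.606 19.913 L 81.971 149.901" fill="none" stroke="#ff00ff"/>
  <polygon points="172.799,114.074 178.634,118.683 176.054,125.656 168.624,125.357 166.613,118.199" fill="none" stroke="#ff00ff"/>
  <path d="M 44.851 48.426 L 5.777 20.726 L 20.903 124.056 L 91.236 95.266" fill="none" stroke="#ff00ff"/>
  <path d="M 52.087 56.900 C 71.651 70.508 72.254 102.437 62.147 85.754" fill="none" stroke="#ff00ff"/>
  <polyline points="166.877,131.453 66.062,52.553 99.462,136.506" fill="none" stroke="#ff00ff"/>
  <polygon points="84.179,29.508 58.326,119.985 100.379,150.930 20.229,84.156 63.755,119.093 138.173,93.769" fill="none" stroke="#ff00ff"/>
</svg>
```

G21
G90
G0 X153.931 Y100.962
M3 S784
G01 X150.180 Y119.819 F1569
G01 X139.498 Y135.806
G01 X123.511 Y146.488
G01 X104.654 Y150.239
G01 X85.797 Y146.488
G01 X69.810 Y135.806
G01 X59.128 Y119.819
G01 X55.377 Y100.962
G01 X59.128 Y82.105
G01 X69.810 Y66.118
G01 X85.797 Y55.436
G01 X104.654 Y51.685
G01 X123.511 Y55.436
G01 X139.498 Y66.118
G01 X150.180 Y82.105
G01 X153.931 Y100.962
M5
G0 X79.126 Y106.827
M3 S784
G01 X78.086 Y7.888 F1569
G01 X55.527 Y95.442
G01 X54.351 Y7.149
G01 X158.606 Y150.300
G01 X81.971 Y20.312
M5
G0 X172.799 Y56.139
M3 S784
G01 X178.634 Y51.530 F1569
G01 X176.054 Y44.557
G01 X168.624 Y44.856
G01 X166.613 Y52.014
G01 X172.799 Y56.139
M5
G0 X44.851 Y121.787
M3 S784
G01 X5.777 Y149.487 F1569
G01 X20.903 Y46.157
G01 X91.236 Y74.947
M5
G0 X52.087 Y113.313
M3 S784
G01 X58.551 Y107.482 F1569
G01 X63.334 Y100.718
G01 X66.532 Y93.804
G01 X68.244 Y87.527
G01 X68.564 Y82.669
G01 X67.590 Y80.016
G01 X65.419 Y80.351
G01 X62.147 Y84.459
M5
G0 X166.877 Y38.760
M3 S784
G01 X66.062 Y117.660 F1569
G01 X99.462 Y33.707
M5
G0 X84.179 Y140.705
M3 S784
G01 X58.326 Y50.228 F1569
G01 X100.379 Y19.283
G01 X20.229 Y86.057
G01 X63.755 Y51.120
G01 X138.173 Y76.444
G01 X84.179 Y140.705
M5
G0 X0.000 Y0.000

viewBox `0 0 190.817 170.213` with mm width/height → 1 unit = 1 mm. Flip: y_m = 170.213 − y_svg.

**Shape 1** — `<circle>` circle, stroke `#ff00ff` → cut (S784, F1569). Machine vertices: (153.931,100.962) → (150.180,119.819) → (139.498,135.806) → (123.511,146.488) → (104.654,150.239) → (85.797,146.488) → (69.810,135.806) → (59.128,119.819) → (55.377,100.962) → (59.128,82.105) → (69.810,66.118) → (85.797,55.436) → (104.654,51.685) → (123.511,55.436) → (139.498,66.118) → (150.180,82.105) → (153.931,100.962). Closed: final G1 returns to the first vertex.

**Shape 2** — `<path>` open polyline, stroke `#ff00ff` → cut (S784, F1569). Machine vertices: (79.126,106.827) → (78.086,7.888) → (55.527,95.442) → (54.351,7.149) → (158.606,150.300) → (81.971,20.312). Open path.

**Shape 3** — `<polygon>` regular polygon, stroke `#ff00ff` → cut (S784, F1569). Machine vertices: (172.799,56.139) → (178.634,51.530) → (176.054,44.557) → (168.624,44.856) → (166.613,52.014) → (172.799,56.139). Closed: final G1 returns to the first vertex.

**Shape 4** — `<path>` open polyline, stroke `#ff00ff` → cut (S784, F1569). Machine vertices: (44.851,121.787) → (5.777,149.487) → (20.903,46.157) → (91.236,74.947). Open path.

**Shape 5** — `<path>` cubic bezier, stroke `#ff00ff` → cut (S784, F1569). Control points (SVG): P0=(52.087,56.900), P1=(71.651,70.508), P2=(72.254,102.437), P3=(62.147,85.754); sampled at t=k/8. Machine vertices: (52.087,113.313) → (58.551,107.482) → (63.334,100.718) → (66.532,93.804) → (68.244,87.527) → (68.564,82.669) → (67.590,80.016) → (65.419,80.351) → (62.147,84.459). Open path.

**Shape 6** — `<polyline>` open polyline, stroke `#ff00ff` → cut (S784, F1569). Machine vertices: (166.877,38.760) → (66.062,117.660) → (99.462,33.707). Open path.

**Shape 7** — `<polygon>` closed polygon, stroke `#ff00ff` → cut (S784, F1569). Machine vertices: (84.179,140.705) → (58.326,50.228) → (100.379,19.283) → (20.229,86.057) → (63.755,51.120) → (138.173,76.444) → (84.179,140.705). Closed: final G1 returns to the first vertex.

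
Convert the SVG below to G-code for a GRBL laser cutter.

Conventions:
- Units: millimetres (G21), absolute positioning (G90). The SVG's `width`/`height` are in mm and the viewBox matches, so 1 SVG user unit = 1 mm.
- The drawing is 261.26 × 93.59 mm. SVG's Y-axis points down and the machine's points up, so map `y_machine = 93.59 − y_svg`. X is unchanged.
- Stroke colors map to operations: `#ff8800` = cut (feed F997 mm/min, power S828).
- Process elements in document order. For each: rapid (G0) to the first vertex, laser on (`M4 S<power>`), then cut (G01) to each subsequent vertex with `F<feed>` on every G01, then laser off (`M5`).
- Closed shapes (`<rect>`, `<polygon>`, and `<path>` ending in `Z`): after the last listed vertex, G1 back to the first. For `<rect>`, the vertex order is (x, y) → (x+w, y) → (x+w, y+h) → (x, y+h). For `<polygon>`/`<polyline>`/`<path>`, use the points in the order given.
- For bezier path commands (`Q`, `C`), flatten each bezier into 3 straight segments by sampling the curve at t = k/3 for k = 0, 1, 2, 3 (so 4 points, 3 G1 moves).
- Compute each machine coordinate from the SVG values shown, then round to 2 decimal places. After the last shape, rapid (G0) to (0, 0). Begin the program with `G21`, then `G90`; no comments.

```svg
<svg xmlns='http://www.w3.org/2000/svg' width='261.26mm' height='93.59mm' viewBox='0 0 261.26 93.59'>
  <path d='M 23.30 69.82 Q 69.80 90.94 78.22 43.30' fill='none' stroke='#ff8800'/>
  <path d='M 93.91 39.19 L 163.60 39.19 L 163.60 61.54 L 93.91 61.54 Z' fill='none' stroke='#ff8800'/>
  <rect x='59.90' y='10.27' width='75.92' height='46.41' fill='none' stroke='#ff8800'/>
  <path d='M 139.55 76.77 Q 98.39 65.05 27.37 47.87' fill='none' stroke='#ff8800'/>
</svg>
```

G21
G90
G0 X23.30 Y23.77
M4 S828
G01 X50.07 Y17.33 F997
G01 X68.38 Y26.17 F997
G01 X78.22 Y50.29 F997
M5
G0 X93.91 Y54.40
M4 S828
G01 X163.60 Y54.40 F997
G01 X163.60 Y32.05 F997
G01 X93.91 Y32.05 F997
G01 X93.91 Y54.40 F997
M5
G0 X59.90 Y83.32
M4 S828
G01 X135.82 Y83.32 F997
G01 X135.82 Y36.91 F997
G01 X59.90 Y36.91 F997
G01 X59.90 Y83.32 F997
M5
G0 X139.55 Y16.82
M4 S828
G01 X108.79 Y25.24 F997
G01 X71.40 Y34.87 F997
G01 X27.37 Y45.72 F997
M5
G0 X0.00 Y0.00

1 u = 1 mm; y_m = 93.59 − y.

[1] `<path>` quadratic bezier, #ff8800→cut S828 F997: (23.30,23.77) → (50.07,17.33) → (68.38,26.17) → (78.22,50.29)

[2] `<path>` rectangle, #ff8800→cut S828 F997: (93.91,54.40) → (163.60,54.40) → (163.60,32.05) → (93.91,32.05) → (93.91,54.40) (closed)

[3] `<rect>` rectangle, #ff8800→cut S828 F997: (59.90,83.32) → (135.82,83.32) → (135.82,36.91) → (59.90,36.91) → (59.90,83.32) (closed)

[4] `<path>` quadratic bezier, #ff8800→cut S828 F997: (139.55,16.82) → (108.79,25.24) → (71.40,34.87) → (27.37,45.72)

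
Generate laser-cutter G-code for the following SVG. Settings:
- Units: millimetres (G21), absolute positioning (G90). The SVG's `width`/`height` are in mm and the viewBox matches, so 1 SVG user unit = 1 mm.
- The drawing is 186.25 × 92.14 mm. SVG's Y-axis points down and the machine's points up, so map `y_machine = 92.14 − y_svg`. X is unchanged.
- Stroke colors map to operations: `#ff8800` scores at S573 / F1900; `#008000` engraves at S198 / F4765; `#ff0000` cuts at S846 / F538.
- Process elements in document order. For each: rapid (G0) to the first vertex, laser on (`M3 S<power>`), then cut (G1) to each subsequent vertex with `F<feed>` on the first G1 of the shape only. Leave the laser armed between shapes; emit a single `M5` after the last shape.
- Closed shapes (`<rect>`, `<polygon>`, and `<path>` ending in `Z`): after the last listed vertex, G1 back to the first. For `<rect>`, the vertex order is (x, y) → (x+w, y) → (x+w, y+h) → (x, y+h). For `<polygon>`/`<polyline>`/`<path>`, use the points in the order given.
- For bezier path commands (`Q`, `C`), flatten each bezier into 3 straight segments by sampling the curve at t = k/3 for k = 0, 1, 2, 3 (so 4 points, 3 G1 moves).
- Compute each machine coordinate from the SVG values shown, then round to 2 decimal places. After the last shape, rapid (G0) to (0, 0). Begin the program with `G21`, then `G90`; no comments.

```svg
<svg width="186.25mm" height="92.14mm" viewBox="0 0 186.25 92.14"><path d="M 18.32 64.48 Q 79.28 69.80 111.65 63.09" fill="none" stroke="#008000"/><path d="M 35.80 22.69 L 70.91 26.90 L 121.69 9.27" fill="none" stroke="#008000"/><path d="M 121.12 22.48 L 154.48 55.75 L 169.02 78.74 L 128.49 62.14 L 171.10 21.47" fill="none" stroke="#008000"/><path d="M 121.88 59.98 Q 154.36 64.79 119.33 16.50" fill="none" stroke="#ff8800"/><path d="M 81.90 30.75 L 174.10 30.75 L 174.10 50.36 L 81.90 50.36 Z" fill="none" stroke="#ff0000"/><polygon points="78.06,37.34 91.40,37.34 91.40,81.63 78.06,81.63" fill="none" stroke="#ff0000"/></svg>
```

G21
G90
G0 X18.32 Y27.66
M3 S198
G1 X55.78 Y25.45 F4765
G1 X86.89 Y25.91
G1 X111.65 Y29.05
G0 X35.80 Y69.45
M3 S198
G1 X70.91 Y65.24 F4765
G1 X121.69 Y82.87
G0 X121.12 Y69.66
M3 S198
G1 X154.48 Y36.39 F4765
G1 X169.02 Y13.40
G1 X128.49 Y30.00
G1 X171.10 Y70.67
G0 X121.88 Y32.16
M3 S573
G1 X136.03 Y34.85 F1900
G1 X135.18 Y49.35
G1 X119.33 Y75.64
G0 X81.90 Y61.39
M3 S846
G1 X174.10 Y61.39 F538
G1 X174.10 Y41.78
G1 X81.90 Y41.78
G1 X81.90 Y61.39
G0 X78.06 Y54.80
M3 S846
G1 X91.40 Y54.80 F538
G1 X91.40 Y10.51
G1 X78.06 Y10.51
G1 X78.06 Y54.80
M5
G0 X0.00 Y0.00

1 u = 1 mm; y_m = 92.14 − y.

[1] `<path>` quadratic bezier, #008000→engrave S198 F4765: (18.32,27.66) → (55.78,25.45) → (86.89,25.91) → (111.65,29.05)

[2] `<path>` open polyline, #008000→engrave S198 F4765: (35.80,69.45) → (70.91,65.24) → (121.69,82.87)

[3] `<path>` open polyline, #008000→engrave S198 F4765: (121.12,69.66) → (154.48,36.39) → (169.02,13.40) → (128.49,30.00) → (171.10,70.67)

[4] `<path>` quadratic bezier, #ff8800→score S573 F1900: (121.88,32.16) → (136.03,34.85) → (135.18,49.35) → (119.33,75.64)

[5] `<path>` rectangle, #ff0000→cut S846 F538: (81.90,61.39) → (174.10,61.39) → (174.10,41.78) → (81.90,41.78) → (81.90,61.39) (closed)

[6] `<polygon>` rectangle, #ff0000→cut S846 F538: (78.06,54.80) → (91.40,54.80) → (91.40,10.51) → (78.06,10.51) → (78.06,54.80) (closed)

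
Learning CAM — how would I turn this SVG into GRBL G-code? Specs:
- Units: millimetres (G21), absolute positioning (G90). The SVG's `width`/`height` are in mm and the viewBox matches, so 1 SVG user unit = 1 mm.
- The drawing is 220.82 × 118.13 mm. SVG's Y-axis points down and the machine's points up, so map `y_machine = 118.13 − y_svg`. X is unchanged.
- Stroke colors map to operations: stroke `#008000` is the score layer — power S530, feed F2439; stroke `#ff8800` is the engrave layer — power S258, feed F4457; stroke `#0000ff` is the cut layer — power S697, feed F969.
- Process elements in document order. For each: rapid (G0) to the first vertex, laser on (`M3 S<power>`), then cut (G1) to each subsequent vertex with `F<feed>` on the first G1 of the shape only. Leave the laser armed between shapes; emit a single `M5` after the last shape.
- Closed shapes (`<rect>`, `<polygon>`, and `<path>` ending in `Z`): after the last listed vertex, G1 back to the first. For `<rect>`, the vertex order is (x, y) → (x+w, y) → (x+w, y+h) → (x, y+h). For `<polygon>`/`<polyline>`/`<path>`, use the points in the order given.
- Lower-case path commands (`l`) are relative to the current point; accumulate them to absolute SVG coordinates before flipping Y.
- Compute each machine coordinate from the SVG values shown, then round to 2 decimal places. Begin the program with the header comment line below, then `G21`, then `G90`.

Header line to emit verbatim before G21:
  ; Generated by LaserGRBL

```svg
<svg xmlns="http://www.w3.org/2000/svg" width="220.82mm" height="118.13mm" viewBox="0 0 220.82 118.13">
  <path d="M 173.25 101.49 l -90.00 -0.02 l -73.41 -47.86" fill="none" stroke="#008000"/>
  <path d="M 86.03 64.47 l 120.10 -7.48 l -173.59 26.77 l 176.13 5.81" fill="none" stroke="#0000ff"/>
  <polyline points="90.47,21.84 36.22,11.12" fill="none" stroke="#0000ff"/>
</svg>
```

viewBox `0 0 220.82 118.13` with mm width/height → 1 unit = 1 mm. Flip: y_m = 118.13 − y_svg.

**Shape 1** — `<path>` open polyline, stroke `#008000` → score (S530, F2439). Machine vertices: (173.25,16.64) → (83.25,16.66) → (9.84,64.52). Open path.

**Shape 2** — `<path>` open polyline, stroke `#0000ff` → cut (S697, F969). Machine vertices: (86.03,53.66) → (206.13,61.14) → (32.54,34.37) → (208.67,28.56). Open path.

**Shape 3** — `<polyline>` line segment, stroke `#0000ff` → cut (S697, F969). Machine vertices: (90.47,96.29) → (36.22,107.01). Open path.

; Generated by LaserGRBL
G21
G90
G0 X173.25 Y16.64
M3 S530
G1 X83.25 Y16.66 F2439
G1 X9.84 Y64.52
G0 X86.03 Y53.66
M3 S697
G1 X206.13 Y61.14 F969
G1 X32.54 Y34.37
G1 X208.67 Y28.56
G0 X90.47 Y96.29
M3 S697
G1 X36.22 Y107.01 F969
M5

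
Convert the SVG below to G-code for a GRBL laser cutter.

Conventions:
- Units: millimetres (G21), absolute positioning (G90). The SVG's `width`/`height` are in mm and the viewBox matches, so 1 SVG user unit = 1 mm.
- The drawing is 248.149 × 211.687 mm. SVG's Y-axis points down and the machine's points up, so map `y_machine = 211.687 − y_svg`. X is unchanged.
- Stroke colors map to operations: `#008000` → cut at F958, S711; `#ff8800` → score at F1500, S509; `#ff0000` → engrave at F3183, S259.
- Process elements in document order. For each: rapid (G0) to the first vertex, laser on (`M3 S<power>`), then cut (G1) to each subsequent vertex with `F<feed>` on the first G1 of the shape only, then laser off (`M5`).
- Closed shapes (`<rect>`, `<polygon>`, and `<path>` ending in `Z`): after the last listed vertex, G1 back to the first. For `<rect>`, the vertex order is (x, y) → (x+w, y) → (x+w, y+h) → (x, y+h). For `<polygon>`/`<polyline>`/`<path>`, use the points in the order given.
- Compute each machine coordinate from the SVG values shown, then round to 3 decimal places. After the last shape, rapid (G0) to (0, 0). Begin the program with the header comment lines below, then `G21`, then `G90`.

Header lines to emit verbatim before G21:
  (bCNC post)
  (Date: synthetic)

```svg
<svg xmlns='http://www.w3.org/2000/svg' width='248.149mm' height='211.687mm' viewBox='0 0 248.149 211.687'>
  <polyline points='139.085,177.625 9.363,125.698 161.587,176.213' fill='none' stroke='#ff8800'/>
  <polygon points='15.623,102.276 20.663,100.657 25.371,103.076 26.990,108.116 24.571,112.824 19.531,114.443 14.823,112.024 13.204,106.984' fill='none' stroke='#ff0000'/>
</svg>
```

Since the viewBox matches the mm dimensions, user units are millimetres directly. The only transform is the Y-flip y_m = 211.687 − y_svg.

Shape 1 is a open polyline drawn with `<polyline>`. Its stroke #ff8800 means score at S509, F1500. After flipping Y the toolpath is (139.085,34.062) → (9.363,85.989) → (161.587,35.474).

Shape 2 is a regular polygon drawn with `<polygon>`. Its stroke #ff0000 means engrave at S259, F3183. After flipping Y the toolpath is (15.623,109.411) → (20.663,111.030) → (25.371,108.611) → (26.990,103.571) → (24.571,98.863) → (19.531,97.244) → (14.823,99.663) → (13.204,104.703) → (15.623,109.411), returning to the start.

(bCNC post)
(Date: synthetic)
G21
G90
G0 X139.085 Y34.062
M3 S509
G1 X9.363 Y85.989 F1500
G1 X161.587 Y35.474
M5
G0 X15.623 Y109.411
M3 S259
G1 X20.663 Y111.030 F3183
G1 X25.371 Y108.611
G1 X26.990 Y103.571
G1 X24.571 Y98.863
G1 X19.531 Y97.244
G1 X14.823 Y99.663
G1 X13.204 Y104.703
G1 X15.623 Y109.411
M5
G0 X0.000 Y0.000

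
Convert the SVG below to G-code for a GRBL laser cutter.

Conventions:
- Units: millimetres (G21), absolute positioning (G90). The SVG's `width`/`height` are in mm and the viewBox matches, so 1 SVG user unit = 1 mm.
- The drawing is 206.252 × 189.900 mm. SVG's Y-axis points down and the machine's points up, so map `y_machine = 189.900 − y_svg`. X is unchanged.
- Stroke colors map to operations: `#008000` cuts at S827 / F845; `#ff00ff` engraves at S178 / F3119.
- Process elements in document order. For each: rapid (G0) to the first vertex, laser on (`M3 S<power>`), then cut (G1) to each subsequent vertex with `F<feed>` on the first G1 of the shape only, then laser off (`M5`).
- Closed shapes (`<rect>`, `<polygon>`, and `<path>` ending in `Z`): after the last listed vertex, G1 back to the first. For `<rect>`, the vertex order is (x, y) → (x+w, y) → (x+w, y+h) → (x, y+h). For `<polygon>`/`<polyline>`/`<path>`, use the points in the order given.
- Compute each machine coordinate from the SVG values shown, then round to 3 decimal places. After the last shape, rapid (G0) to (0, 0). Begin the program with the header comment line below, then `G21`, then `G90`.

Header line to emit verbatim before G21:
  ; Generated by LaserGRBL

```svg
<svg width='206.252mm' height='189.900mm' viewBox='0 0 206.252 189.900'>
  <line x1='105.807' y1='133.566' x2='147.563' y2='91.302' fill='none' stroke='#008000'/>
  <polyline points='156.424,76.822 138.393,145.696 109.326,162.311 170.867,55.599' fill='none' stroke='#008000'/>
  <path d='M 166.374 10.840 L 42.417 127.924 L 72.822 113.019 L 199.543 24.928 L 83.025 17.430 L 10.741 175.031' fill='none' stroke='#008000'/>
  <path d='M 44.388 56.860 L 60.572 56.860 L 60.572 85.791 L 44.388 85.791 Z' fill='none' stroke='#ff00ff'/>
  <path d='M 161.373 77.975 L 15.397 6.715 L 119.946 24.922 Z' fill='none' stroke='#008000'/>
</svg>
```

; Generated by LaserGRBL
G21
G90
G0 X105.807 Y56.334
M3 S827
G1 X147.563 Y98.598 F845
M5
G0 X156.424 Y113.078
M3 S827
G1 X138.393 Y44.204 F845
G1 X109.326 Y27.589
G1 X170.867 Y134.301
M5
G0 X166.374 Y179.060
M3 S827
G1 X42.417 Y61.976 F845
G1 X72.822 Y76.881
G1 X199.543 Y164.972
G1 X83.025 Y172.470
G1 X10.741 Y14.869
M5
G0 X44.388 Y133.040
M3 S178
G1 X60.572 Y133.040 F3119
G1 X60.572 Y104.109
G1 X44.388 Y104.109
G1 X44.388 Y133.040
M5
G0 X161.373 Y111.925
M3 S827
G1 X15.397 Y183.185 F845
G1 X119.946 Y164.978
G1 X161.373 Y111.925
M5
G0 X0.000 Y0.000

Since the viewBox matches the mm dimensions, user units are millimetres directly. The only transform is the Y-flip y_m = 189.900 − y_svg.

Shape 1 is a line segment drawn with `<line>`. Its stroke #008000 means cut at S827, F845. After flipping Y the toolpath is (105.807,56.334) → (147.563,98.598).

Shape 2 is a open polyline drawn with `<polyline>`. Its stroke #008000 means cut at S827, F845. After flipping Y the toolpath is (156.424,113.078) → (138.393,44.204) → (109.326,27.589) → (170.867,134.301).

Shape 3 is a open polyline drawn with `<path>`. Its stroke #008000 means cut at S827, F845. After flipping Y the toolpath is (166.374,179.060) → (42.417,61.976) → (72.822,76.881) → (199.543,164.972) → (83.025,172.470) → (10.741,14.869).

Shape 4 is a rectangle drawn with `<path>`. Its stroke #ff00ff means engrave at S178, F3119. After flipping Y the toolpath is (44.388,133.040) → (60.572,133.040) → (60.572,104.109) → (44.388,104.109) → (44.388,133.040), returning to the start.

Shape 5 is a closed polygon drawn with `<path>`. Its stroke #008000 means cut at S827, F845. After flipping Y the toolpath is (161.373,111.925) → (15.397,183.185) → (119.946,164.978) → (161.373,111.925), returning to the start.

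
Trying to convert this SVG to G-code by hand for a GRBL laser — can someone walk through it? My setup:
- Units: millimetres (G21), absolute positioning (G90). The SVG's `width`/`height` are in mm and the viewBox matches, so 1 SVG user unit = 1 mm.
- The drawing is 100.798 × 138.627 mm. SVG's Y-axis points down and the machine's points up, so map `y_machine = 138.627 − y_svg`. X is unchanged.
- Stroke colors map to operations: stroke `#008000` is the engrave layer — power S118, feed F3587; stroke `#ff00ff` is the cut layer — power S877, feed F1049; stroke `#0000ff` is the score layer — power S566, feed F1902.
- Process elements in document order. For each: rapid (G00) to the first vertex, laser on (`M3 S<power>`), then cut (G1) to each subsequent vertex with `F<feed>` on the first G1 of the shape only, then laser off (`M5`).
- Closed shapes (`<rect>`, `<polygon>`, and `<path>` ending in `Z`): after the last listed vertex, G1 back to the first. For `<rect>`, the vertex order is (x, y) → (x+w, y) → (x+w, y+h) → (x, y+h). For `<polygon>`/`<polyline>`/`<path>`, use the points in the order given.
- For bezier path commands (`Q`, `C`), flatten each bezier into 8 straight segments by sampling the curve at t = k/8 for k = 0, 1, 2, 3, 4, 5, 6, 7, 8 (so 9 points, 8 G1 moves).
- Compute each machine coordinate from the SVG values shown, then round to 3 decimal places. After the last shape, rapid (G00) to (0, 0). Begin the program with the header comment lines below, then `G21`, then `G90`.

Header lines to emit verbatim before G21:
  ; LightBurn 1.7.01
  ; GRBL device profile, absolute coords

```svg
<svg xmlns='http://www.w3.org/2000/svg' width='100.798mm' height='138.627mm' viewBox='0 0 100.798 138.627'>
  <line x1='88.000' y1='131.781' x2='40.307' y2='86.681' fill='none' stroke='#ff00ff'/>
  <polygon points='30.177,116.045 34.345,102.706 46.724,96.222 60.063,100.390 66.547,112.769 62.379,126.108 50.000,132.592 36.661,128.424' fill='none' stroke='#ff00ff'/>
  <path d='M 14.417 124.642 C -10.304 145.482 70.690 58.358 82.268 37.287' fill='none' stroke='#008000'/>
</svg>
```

1 u = 1 mm; y_m = 138.627 − y.

[1] `<line>` line segment, #ff00ff→cut S877 F1049: (88.000,6.846) → (40.307,51.946)

[2] `<polygon>` regular polygon, #ff00ff→cut S877 F1049: (30.177,22.582) → (34.345,35.921) → (46.724,42.405) → (60.063,38.237) → (66.547,25.858) → (62.379,12.519) → (50.000,6.035) → (36.661,10.203) → (30.177,22.582) (closed)

[3] `<path>` cubic bezier, #008000→engrave S118 F3587: (14.417,13.985) → (9.760,10.891) → (12.961,15.879) → (21.969,26.911) → (34.730,41.946) → (49.193,58.946) → (63.305,75.871) → (75.014,90.682) → (82.268,101.340)

; LightBurn 1.7.01
; GRBL device profile, absolute coords
G21
G90
G00 X88.000 Y6.846
M3 S877
G1 X40.307 Y51.946 F1049
M5
G00 X30.177 Y22.582
M3 S877
G1 X34.345 Y35.921 F1049
G1 X46.724 Y42.405
G1 X60.063 Y38.237
G1 X66.547 Y25.858
G1 X62.379 Y12.519
G1 X50.000 Y6.035
G1 X36.661 Y10.203
G1 X30.177 Y22.582
M5
G00 X14.417 Y13.985
M3 S118
G1 X9.760 Y10.891 F3587
G1 X12.961 Y15.879
G1 X21.969 Y26.911
G1 X34.730 Y41.946
G1 X49.193 Y58.946
G1 X63.305 Y75.871
G1 X75.014 Y90.682
G1 X82.268 Y101.340
M5
G00 X0.000 Y0.000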